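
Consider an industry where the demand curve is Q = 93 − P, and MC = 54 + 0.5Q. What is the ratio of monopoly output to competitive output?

Q_m/Q_c = 0.6

Inverting demand: P = 93 − Q.
The monopolist equates marginal revenue to marginal cost: 93 − 2Q = 54 + 0.5Q, so Q = 15.6. From demand, P = 77.4.
Competitive equilibrium sets price equal to marginal cost: 93 − Q = 54 + 0.5Q, so Q = 26 and P = 67.
Ratio Q_m/Q_c = 15.6/26 = 0.6.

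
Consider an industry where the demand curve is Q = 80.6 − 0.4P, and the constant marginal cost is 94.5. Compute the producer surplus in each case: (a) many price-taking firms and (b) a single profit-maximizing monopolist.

Inverting demand: P = 201.5 − 2.5Q.
Competitive firms price at marginal cost: P = 94.5, giving Q = 42.8.
PS = (94.5 − 94.5)·42.8 = 0.
A monopolist chooses Q where MR = MC. MR = 201.5 − 5Q; setting this equal to 94.5 gives Q = 21.4 and P = 148.
PS = (148 − 94.5)·21.4 = 1144.9.

Competition: PS = 0; Monopoly: PS = 1144.9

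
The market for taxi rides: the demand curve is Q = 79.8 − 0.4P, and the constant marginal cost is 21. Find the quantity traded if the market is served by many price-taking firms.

Q = 71.4

Inverting demand: P = 199.5 − 2.5Q.
Competitive firms price at marginal cost: P = 21, giving Q = 71.4.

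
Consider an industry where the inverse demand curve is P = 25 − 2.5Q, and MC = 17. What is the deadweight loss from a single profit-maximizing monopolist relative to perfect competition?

Competitive firms price at marginal cost: P = 17, giving Q = 3.2.
The monopolist equates marginal revenue to marginal cost: 25 − 5Q = 17, so Q = 1.6. From demand, P = 21.
DWL is the triangle between Q = 1.6 and Q = 3.2: ½·(3.2 − 1.6)·(21 − 17) = 3.2.

DWL = 3.2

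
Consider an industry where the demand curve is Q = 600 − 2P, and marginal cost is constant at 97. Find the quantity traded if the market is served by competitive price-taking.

Q = 406

Inverting demand: P = 300 − 0.5Q.
Perfect competition: P = MC = 97, so 300 − 0.5Q = 97 and Q = 406.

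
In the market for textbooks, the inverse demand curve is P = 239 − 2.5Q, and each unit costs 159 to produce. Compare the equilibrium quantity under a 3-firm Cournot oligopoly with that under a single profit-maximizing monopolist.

With 3 symmetric Cournot firms, each firm's FOC gives 239 − 10q = 159, so q = 8, Q = 3·8 = 24, and P = 179.
A monopolist chooses Q where MR = MC. MR = 239 − 5Q; setting this equal to 159 gives Q = 16 and P = 199.

Cournot: Q = 24; Monopoly: Q = 16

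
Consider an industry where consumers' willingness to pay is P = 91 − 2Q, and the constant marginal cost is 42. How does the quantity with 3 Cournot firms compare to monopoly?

In a 3-firm Cournot equilibrium, symmetry and the first-order condition give q = (91 − 42)/(8) = 6.125. So Q = 18.375 and P = 54.25.
The monopolist equates marginal revenue to marginal cost: 91 − 4Q = 42, so Q = 12.25. From demand, P = 66.5.

Cournot: Q = 18.375; Monopoly: Q = 12.25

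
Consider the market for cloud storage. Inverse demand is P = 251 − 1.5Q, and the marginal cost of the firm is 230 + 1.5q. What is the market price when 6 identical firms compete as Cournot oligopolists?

P = 235.25

Cournot with 6 identical firms: the symmetric best-response condition is 251 − 10.5q = 230 + 1.5q. Each firm produces q = 1.75, total output Q = 10.5, price P = 235.25.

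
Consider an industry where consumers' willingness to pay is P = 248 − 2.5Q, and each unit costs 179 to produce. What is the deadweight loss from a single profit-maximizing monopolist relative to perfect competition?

Perfect competition: P = MC = 179, so 248 − 2.5Q = 179 and Q = 27.6.
A monopolist chooses Q where MR = MC. MR = 248 − 5Q; setting this equal to 179 gives Q = 13.8 and P = 213.5.
DWL is the triangle between Q = 13.8 and Q = 27.6: ½·(27.6 − 13.8)·(213.5 − 179) = 238.05.

DWL = 238.05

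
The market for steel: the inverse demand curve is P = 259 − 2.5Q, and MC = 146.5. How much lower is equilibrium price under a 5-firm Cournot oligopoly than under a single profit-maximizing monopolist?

A monopolist chooses Q where MR = MC. MR = 259 − 5Q; setting this equal to 146.5 gives Q = 22.5 and P = 202.75.
Cournot with 5 identical firms: the symmetric best-response condition is 259 − 15q = 146.5. Each firm produces q = 7.5, total output Q = 37.5, price P = 165.25.
Change in equilibrium price: 165.25 − 202.75 = −37.5.

Equilibrium price falls by 37.5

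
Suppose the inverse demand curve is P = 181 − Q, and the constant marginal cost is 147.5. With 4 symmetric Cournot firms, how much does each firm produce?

In a 4-firm Cournot equilibrium, symmetry and the first-order condition give q = (181 − 147.5)/(5) = 6.7. So Q = 26.8 and P = 154.2.

q_i = 6.7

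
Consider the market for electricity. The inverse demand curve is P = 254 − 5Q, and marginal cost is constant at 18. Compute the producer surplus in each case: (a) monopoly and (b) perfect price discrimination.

Monopoly: PS = 2784.8; Perfect PD: PS = 5569.6

The monopolist equates marginal revenue to marginal cost: 254 − 10Q = 18, so Q = 23.6. From demand, P = 136.
PS = (136 − 18)·23.6 = 2784.8.
A perfectly discriminating monopolist sells every unit with P(Q) ≥ MC(Q), so output equals the competitive quantity Q = 47.2. Each buyer pays their reservation price, so CS = 0 and the firm captures all surplus.
PS = ½·(254 − 18)·47.2 = 5569.6.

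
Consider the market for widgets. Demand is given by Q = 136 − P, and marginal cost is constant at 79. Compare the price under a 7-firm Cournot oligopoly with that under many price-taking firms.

Cournot: P = 86.125; Competition: P = 79

Inverting demand: P = 136 − Q.
With 7 symmetric Cournot firms, each firm's FOC gives 136 − 8q = 79, so q = 7.125, Q = 7·7.125 = 49.875, and P = 86.125.
Competitive firms price at marginal cost: P = 79, giving Q = 57.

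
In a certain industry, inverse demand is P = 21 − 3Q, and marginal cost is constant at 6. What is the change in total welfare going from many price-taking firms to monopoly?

Perfect competition: P = MC = 6, so 21 − 3Q = 6 and Q = 5.
CS = ½·(21 − 6)·5 = 37.5; PS = (6 − 6)·5 = 0; TS = 37.5.
The monopolist equates marginal revenue to marginal cost: 21 − 6Q = 6, so Q = 2.5. From demand, P = 13.5.
CS = ½·(21 − 13.5)·2.5 = 9.375; PS = (13.5 − 6)·2.5 = 18.75; TS = 28.125.
Change in total welfare: 28.125 − 37.5 = −9.375.

Total welfare falls by 9.375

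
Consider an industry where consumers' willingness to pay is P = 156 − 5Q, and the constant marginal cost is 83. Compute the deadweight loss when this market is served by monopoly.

DWL = 133.225

Under competition P = MC = 83, so Q = (156 − 83)/5 = 14.6.
A monopolist chooses Q where MR = MC. MR = 156 − 10Q; setting this equal to 83 gives Q = 7.3 and P = 119.5.
DWL is the triangle between Q = 7.3 and Q = 14.6: ½·(14.6 − 7.3)·(119.5 − 83) = 133.225.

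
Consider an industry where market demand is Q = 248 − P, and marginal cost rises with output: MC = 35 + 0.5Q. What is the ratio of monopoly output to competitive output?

Q_m/Q_c = 0.6

Inverting demand: P = 248 − Q.
Monopoly sets MR = MC: 248 − 2Q = 35 + 0.5Q ⇒ Q = 85.2, P = 248 − 85.2 = 162.8.
Competitive equilibrium sets price equal to marginal cost: 248 − Q = 35 + 0.5Q, so Q = 142 and P = 106.
Ratio Q_m/Q_c = 85.2/142 = 0.6.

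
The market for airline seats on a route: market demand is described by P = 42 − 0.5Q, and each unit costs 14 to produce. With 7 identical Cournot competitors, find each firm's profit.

π_i = 24.5

In a 7-firm Cournot equilibrium, symmetry and the first-order condition give q = (42 − 14)/(4) = 7. So Q = 49 and P = 17.5.
Each firm's profit = (17.5 − 14)·7 = 24.5.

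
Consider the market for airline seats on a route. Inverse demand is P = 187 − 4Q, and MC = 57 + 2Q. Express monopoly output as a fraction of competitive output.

Q_m/Q_c = 0.6

Monopoly sets MR = MC: 187 − 8Q = 57 + 2Q ⇒ Q = 13, P = 187 − 4·13 = 135.
Competitive equilibrium sets price equal to marginal cost: 187 − 4Q = 57 + 2Q, so Q = 65/3 and P = 301/3.
Ratio Q_m/Q_c = 13/(65/3) = 0.6.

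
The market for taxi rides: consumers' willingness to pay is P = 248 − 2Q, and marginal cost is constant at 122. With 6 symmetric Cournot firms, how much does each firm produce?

q_i = 9

In a 6-firm Cournot equilibrium, symmetry and the first-order condition give q = (248 − 122)/(14) = 9. So Q = 54 and P = 140.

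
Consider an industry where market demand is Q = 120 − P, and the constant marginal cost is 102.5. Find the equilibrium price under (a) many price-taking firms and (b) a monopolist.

Inverting demand: P = 120 − Q.
Competitive firms price at marginal cost: P = 102.5, giving Q = 17.5.
A monopolist chooses Q where MR = MC. MR = 120 − 2Q; setting this equal to 102.5 gives Q = 8.75 and P = 111.25.

Competition: P = 102.5; Monopoly: P = 111.25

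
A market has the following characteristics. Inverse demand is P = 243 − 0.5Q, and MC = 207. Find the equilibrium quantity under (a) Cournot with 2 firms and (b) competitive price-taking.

Cournot: Q = 48; Competition: Q = 72

With 2 symmetric Cournot firms, each firm's FOC gives 243 − 1.5q = 207, so q = 24, Q = 2·24 = 48, and P = 219.
Under competition P = MC = 207, so Q = (243 − 207)/0.5 = 72.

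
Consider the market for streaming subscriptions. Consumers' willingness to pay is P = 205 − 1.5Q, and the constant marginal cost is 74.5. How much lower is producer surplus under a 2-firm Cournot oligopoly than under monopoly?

A monopolist chooses Q where MR = MC. MR = 205 − 3Q; setting this equal to 74.5 gives Q = 43.5 and P = 139.75.
PS = (139.75 − 74.5)·43.5 = 2838.375.
In a 2-firm Cournot equilibrium, symmetry and the first-order condition give q = (205 − 74.5)/(4.5) = 29. So Q = 58 and P = 118.
PS = (118 − 74.5)·58 = 2523.
Change in producer surplus: 2523 − 2838.375 = −315.375.

PS falls by 315.375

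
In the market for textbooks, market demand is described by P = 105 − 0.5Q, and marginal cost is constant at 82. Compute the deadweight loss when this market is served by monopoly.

Under competition P = MC = 82, so Q = (105 − 82)/0.5 = 46.
The monopolist equates marginal revenue to marginal cost: 105 − Q = 82, so Q = 23. From demand, P = 93.5.
DWL is the triangle between Q = 23 and Q = 46: ½·(46 − 23)·(93.5 − 82) = 132.25.

DWL = 132.25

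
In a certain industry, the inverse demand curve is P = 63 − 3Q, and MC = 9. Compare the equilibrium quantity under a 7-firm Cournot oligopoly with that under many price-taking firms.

With 7 symmetric Cournot firms, each firm's FOC gives 63 − 24q = 9, so q = 2.25, Q = 7·2.25 = 15.75, and P = 15.75.
Under competition P = MC = 9, so Q = (63 − 9)/3 = 18.

Cournot: Q = 15.75; Competition: Q = 18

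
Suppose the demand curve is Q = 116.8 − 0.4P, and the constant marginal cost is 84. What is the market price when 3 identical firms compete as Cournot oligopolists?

P = 136

Inverting demand: P = 292 − 2.5Q.
With 3 symmetric Cournot firms, each firm's FOC gives 292 − 10q = 84, so q = 20.8, Q = 3·20.8 = 62.4, and P = 136.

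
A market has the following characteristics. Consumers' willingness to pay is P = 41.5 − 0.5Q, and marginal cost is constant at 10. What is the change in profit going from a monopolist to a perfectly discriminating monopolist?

Monopoly sets MR = MC: 41.5 − Q = 10 ⇒ Q = 31.5, P = 41.5 − 0.5·31.5 = 25.75.
Profit = (25.75 − 10)·31.5 = 496.125.
Under first-degree price discrimination the firm charges each unit its demand price and produces up to where P = MC, i.e. Q = 63. Consumer surplus is zero; producer surplus equals total surplus.
PS equals the full surplus area, 992.25. Profit = 992.25 = 992.25.
Change in profit: 992.25 − 496.125 = 496.125.

π rises by 496.125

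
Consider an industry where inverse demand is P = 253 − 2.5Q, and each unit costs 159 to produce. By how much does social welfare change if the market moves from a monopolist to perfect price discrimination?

TS rises by 441.8

A monopolist chooses Q where MR = MC. MR = 253 − 5Q; setting this equal to 159 gives Q = 18.8 and P = 206.
CS = ½·(253 − 206)·18.8 = 441.8; PS = (206 − 159)·18.8 = 883.6; TS = 1325.4.
Under first-degree price discrimination the firm charges each unit its demand price and produces up to where P = MC, i.e. Q = 37.6. Consumer surplus is zero; producer surplus equals total surplus.
TS = 1767.2 (equal to competitive TS).
Change in social welfare: 1767.2 − 1325.4 = 441.8.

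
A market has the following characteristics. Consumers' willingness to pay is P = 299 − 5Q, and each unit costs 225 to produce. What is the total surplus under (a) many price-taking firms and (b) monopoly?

Competition: TS = 547.6; Monopoly: TS = 410.7

Perfect competition: P = MC = 225, so 299 − 5Q = 225 and Q = 14.8.
CS = ½·(299 − 225)·14.8 = 547.6; PS = (225 − 225)·14.8 = 0; TS = 547.6.
Monopoly sets MR = MC: 299 − 10Q = 225 ⇒ Q = 7.4, P = 299 − 5·7.4 = 262.
CS = ½·(299 − 262)·7.4 = 136.9; PS = (262 − 225)·7.4 = 273.8; TS = 410.7.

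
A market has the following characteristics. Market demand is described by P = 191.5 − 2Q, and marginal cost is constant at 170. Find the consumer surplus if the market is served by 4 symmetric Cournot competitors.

Cournot with 4 identical firms: the symmetric best-response condition is 191.5 − 10q = 170. Each firm produces q = 2.15, total output Q = 8.6, price P = 174.3.
CS = ½·(191.5 − 174.3)·8.6 = 73.96.

CS = 73.96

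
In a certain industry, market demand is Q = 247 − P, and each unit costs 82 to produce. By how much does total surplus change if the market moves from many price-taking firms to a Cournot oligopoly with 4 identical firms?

TS falls by 544.5

Inverting demand: P = 247 − Q.
Competitive firms price at marginal cost: P = 82, giving Q = 165.
CS = ½·(247 − 82)·165 = 13612.5; PS = (82 − 82)·165 = 0; TS = 13612.5.
In a 4-firm Cournot equilibrium, symmetry and the first-order condition give q = (247 − 82)/(5) = 33. So Q = 132 and P = 115.
CS = ½·(247 − 115)·132 = 8712; PS = (115 − 82)·132 = 4356; TS = 13068.
Change in total surplus: 13068 − 13612.5 = −544.5.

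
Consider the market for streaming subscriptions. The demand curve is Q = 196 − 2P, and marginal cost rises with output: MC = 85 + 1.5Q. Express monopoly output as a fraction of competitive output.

Inverting demand: P = 98 − 0.5Q.
The monopolist equates marginal revenue to marginal cost: 98 − Q = 85 + 1.5Q, so Q = 5.2. From demand, P = 95.4.
Competitive equilibrium sets price equal to marginal cost: 98 − 0.5Q = 85 + 1.5Q, so Q = 6.5 and P = 94.75.
Ratio Q_m/Q_c = 5.2/6.5 = 0.8.

Q_m/Q_c = 0.8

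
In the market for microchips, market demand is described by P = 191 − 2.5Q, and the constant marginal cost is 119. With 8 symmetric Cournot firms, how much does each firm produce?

q_i = 3.2

Cournot with 8 identical firms: the symmetric best-response condition is 191 − 22.5q = 119. Each firm produces q = 3.2, total output Q = 25.6, price P = 127.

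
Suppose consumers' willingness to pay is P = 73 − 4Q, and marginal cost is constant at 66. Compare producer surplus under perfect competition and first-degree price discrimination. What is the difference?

Competitive firms price at marginal cost: P = 66, giving Q = 1.75.
PS = (66 − 66)·1.75 = 0.
A perfectly discriminating monopolist sells every unit with P(Q) ≥ MC(Q), so output equals the competitive quantity Q = 1.75. Each buyer pays their reservation price, so CS = 0 and the firm captures all surplus.
PS = ½·(73 − 66)·1.75 = 6.125.
Change in producer surplus: 6.125 − 0 = 6.125.

Producer surplus rises by 6.125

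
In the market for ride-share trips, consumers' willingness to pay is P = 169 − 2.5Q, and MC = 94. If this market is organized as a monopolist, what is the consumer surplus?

A monopolist chooses Q where MR = MC. MR = 169 − 5Q; setting this equal to 94 gives Q = 15 and P = 131.5.
CS = ½·(169 − 131.5)·15 = 281.25.

CS = 281.25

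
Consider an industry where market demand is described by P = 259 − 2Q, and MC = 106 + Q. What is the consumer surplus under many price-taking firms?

Under competition P = MC: 259 − 2Q = 106 + Q ⇒ Q = 51, P = 157.
CS = ½·(259 − 157)·51 = 2601.

CS = 2601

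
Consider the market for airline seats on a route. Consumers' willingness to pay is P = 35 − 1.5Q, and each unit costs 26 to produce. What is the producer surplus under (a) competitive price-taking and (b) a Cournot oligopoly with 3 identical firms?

Competition: PS = 0; Cournot: PS = 10.125

Under competition P = MC = 26, so Q = (35 − 26)/1.5 = 6.
PS = (26 − 26)·6 = 0.
With 3 symmetric Cournot firms, each firm's FOC gives 35 − 6q = 26, so q = 1.5, Q = 3·1.5 = 4.5, and P = 28.25.
PS = (28.25 − 26)·4.5 = 10.125.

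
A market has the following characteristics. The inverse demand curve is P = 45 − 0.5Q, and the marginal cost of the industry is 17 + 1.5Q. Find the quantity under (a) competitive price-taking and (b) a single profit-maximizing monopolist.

Under competition P = MC: 45 − 0.5Q = 17 + 1.5Q ⇒ Q = 14, P = 38.
Monopoly sets MR = MC: 45 − Q = 17 + 1.5Q ⇒ Q = 11.2, P = 45 − 0.5·11.2 = 39.4.

Competition: Q = 14; Monopoly: Q = 11.2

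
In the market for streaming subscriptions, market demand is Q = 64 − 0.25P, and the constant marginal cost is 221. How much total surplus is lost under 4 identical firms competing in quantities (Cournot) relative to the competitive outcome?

Inverting demand: P = 256 − 4Q.
Under competition P = MC = 221, so Q = (256 − 221)/4 = 8.75.
With 4 symmetric Cournot firms, each firm's FOC gives 256 − 20q = 221, so q = 1.75, Q = 4·1.75 = 7, and P = 228.
DWL is the triangle between Q = 7 and Q = 8.75: ½·(8.75 − 7)·(228 − 221) = 6.125.

DWL = 6.125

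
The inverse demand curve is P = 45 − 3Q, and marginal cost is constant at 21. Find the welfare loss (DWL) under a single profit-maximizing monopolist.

DWL = 24

Competitive firms price at marginal cost: P = 21, giving Q = 8.
The monopolist equates marginal revenue to marginal cost: 45 − 6Q = 21, so Q = 4. From demand, P = 33.
DWL is the triangle between Q = 4 and Q = 8: ½·(8 − 4)·(33 − 21) = 24.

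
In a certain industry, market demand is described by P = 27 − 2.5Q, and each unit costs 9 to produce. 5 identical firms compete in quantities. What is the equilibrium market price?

With 5 symmetric Cournot firms, each firm's FOC gives 27 − 15q = 9, so q = 1.2, Q = 5·1.2 = 6, and P = 12.

P = 12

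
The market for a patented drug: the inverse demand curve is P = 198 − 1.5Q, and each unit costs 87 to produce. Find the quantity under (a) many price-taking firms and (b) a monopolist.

Perfect competition: P = MC = 87, so 198 − 1.5Q = 87 and Q = 74.
A monopolist chooses Q where MR = MC. MR = 198 − 3Q; setting this equal to 87 gives Q = 37 and P = 142.5.

Competition: Q = 74; Monopoly: Q = 37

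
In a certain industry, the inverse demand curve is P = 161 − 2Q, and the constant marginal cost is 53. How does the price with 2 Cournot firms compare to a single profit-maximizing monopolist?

In a 2-firm Cournot equilibrium, symmetry and the first-order condition give q = (161 − 53)/(6) = 18. So Q = 36 and P = 89.
A monopolist chooses Q where MR = MC. MR = 161 − 4Q; setting this equal to 53 gives Q = 27 and P = 107.

Cournot: P = 89; Monopoly: P = 107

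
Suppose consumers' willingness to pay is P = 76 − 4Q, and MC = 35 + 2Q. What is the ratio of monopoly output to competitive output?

The monopolist equates marginal revenue to marginal cost: 76 − 8Q = 35 + 2Q, so Q = 4.1. From demand, P = 59.6.
Competitive equilibrium sets price equal to marginal cost: 76 − 4Q = 35 + 2Q, so Q = 41/6 and P = 146/3.
Ratio Q_m/Q_c = 4.1/(41/6) = 0.6.

Q_m/Q_c = 0.6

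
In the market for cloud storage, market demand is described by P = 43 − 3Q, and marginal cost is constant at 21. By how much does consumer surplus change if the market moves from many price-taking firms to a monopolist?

CS falls by 60.5

Under competition P = MC = 21, so Q = (43 − 21)/3 = 22/3.
CS = ½·(43 − 21)·22/3 = 242/3.
A monopolist chooses Q where MR = MC. MR = 43 − 6Q; setting this equal to 21 gives Q = 11/3 and P = 32.
CS = ½·(43 − 32)·11/3 = 121/6.
Change in consumer surplus: 121/6 − 242/3 = −60.5.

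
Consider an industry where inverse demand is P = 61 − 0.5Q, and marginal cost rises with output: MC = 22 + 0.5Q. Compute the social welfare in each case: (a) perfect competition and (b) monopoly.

Competitive equilibrium sets price equal to marginal cost: 61 − 0.5Q = 22 + 0.5Q, so Q = 39 and P = 41.5.
CS = ½·(61 − 41.5)·39 = 380.25; PS = (41.5·39 − 22·39 − ½·0.5·39²) = 380.25; TS = 760.5.
The monopolist equates marginal revenue to marginal cost: 61 − Q = 22 + 0.5Q, so Q = 26. From demand, P = 48.
CS = ½·(61 − 48)·26 = 169; PS = (48·26 − 22·26 − ½·0.5·26²) = 507; TS = 676.

Competition: TS = 760.5; Monopoly: TS = 676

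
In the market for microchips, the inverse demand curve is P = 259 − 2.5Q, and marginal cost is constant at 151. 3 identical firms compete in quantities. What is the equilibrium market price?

In a 3-firm Cournot equilibrium, symmetry and the first-order condition give q = (259 − 151)/(10) = 10.8. So Q = 32.4 and P = 178.

P = 178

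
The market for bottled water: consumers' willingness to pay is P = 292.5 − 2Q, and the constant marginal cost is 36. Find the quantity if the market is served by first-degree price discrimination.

With perfect price discrimination, output is the efficient level Q = 128.25 (where demand meets MC), but every buyer pays their willingness to pay: CS = 0 and PS = total surplus.

Q = 128.25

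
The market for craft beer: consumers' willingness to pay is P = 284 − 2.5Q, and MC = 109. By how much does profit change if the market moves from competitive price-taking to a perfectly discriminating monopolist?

Perfect competition: P = MC = 109, so 284 − 2.5Q = 109 and Q = 70.
Profit = (109 − 109)·70 = 0.
Under first-degree price discrimination the firm charges each unit its demand price and produces up to where P = MC, i.e. Q = 70. Consumer surplus is zero; producer surplus equals total surplus.
PS equals the full surplus area, 6125. Profit = 6125 = 6125.
Change in profit: 6125 − 0 = 6125.

π rises by 6125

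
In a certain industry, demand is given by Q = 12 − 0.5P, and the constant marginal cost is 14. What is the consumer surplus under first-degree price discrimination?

CS = 0

Inverting demand: P = 24 − 2Q.
With perfect price discrimination, output is the efficient level Q = 5 (where demand meets MC), but every buyer pays their willingness to pay: CS = 0 and PS = total surplus.
CS = 0.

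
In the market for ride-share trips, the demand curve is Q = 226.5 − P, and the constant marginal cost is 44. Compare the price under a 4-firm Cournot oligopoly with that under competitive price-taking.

Cournot: P = 80.5; Competition: P = 44

Inverting demand: P = 226.5 − Q.
Cournot with 4 identical firms: the symmetric best-response condition is 226.5 − 5q = 44. Each firm produces q = 36.5, total output Q = 146, price P = 80.5.
Under competition P = MC = 44, so Q = (226.5 − 44)/1 = 182.5.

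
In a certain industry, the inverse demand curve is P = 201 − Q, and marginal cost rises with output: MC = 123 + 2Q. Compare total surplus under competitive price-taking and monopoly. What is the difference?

Total surplus falls by 63.375

Competitive equilibrium sets price equal to marginal cost: 201 − Q = 123 + 2Q, so Q = 26 and P = 175.
CS = ½·(201 − 175)·26 = 338; PS = (175·26 − 123·26 − ½·2·26²) = 676; TS = 1014.
Monopoly sets MR = MC: 201 − 2Q = 123 + 2Q ⇒ Q = 19.5, P = 201 − 19.5 = 181.5.
CS = ½·(201 − 181.5)·19.5 = 190.125; PS = (181.5·19.5 − 123·19.5 − ½·2·19.5²) = 760.5; TS = 950.625.
Change in total surplus: 950.625 − 1014 = −63.375.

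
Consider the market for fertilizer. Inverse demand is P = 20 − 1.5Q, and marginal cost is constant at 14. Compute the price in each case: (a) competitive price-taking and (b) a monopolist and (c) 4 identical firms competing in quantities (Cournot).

Under competition P = MC = 14, so Q = (20 − 14)/1.5 = 4.
Monopoly sets MR = MC: 20 − 3Q = 14 ⇒ Q = 2, P = 20 − 1.5·2 = 17.
With 4 symmetric Cournot firms, each firm's FOC gives 20 − 7.5q = 14, so q = 0.8, Q = 4·0.8 = 3.2, and P = 15.2.

Competition: P = 14; Monopoly: P = 17; Cournot: P = 15.2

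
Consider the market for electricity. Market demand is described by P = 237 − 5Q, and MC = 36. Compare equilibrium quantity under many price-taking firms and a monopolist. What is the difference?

Competitive firms price at marginal cost: P = 36, giving Q = 40.2.
Monopoly sets MR = MC: 237 − 10Q = 36 ⇒ Q = 20.1, P = 237 − 5·20.1 = 136.5.
Change in equilibrium quantity: 20.1 − 40.2 = −20.1.

Q falls by 20.1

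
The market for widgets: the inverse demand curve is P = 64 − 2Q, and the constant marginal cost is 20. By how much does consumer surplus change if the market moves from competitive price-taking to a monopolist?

Consumer surplus falls by 363

Under competition P = MC = 20, so Q = (64 − 20)/2 = 22.
CS = ½·(64 − 20)·22 = 484.
The monopolist equates marginal revenue to marginal cost: 64 − 4Q = 20, so Q = 11. From demand, P = 42.
CS = ½·(64 − 42)·11 = 121.
Change in consumer surplus: 121 − 484 = −363.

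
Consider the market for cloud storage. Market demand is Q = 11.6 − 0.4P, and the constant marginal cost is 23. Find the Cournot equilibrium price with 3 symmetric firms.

Inverting demand: P = 29 − 2.5Q.
With 3 symmetric Cournot firms, each firm's FOC gives 29 − 10q = 23, so q = 0.6, Q = 3·0.6 = 1.8, and P = 24.5.

P = 24.5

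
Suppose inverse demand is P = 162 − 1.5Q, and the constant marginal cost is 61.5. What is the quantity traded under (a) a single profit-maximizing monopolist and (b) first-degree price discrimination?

The monopolist equates marginal revenue to marginal cost: 162 − 3Q = 61.5, so Q = 33.5. From demand, P = 111.75.
A perfectly discriminating monopolist sells every unit with P(Q) ≥ MC(Q), so output equals the competitive quantity Q = 67. Each buyer pays their reservation price, so CS = 0 and the firm captures all surplus.

Monopoly: Q = 33.5; Perfect PD: Q = 67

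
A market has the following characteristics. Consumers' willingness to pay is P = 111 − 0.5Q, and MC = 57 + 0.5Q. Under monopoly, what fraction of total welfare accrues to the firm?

The monopolist equates marginal revenue to marginal cost: 111 − Q = 57 + 0.5Q, so Q = 36. From demand, P = 93.
CS = ½·(111 − 93)·36 = 324.
PS = P·Q − VC(Q) = 93·36 − (57·36 + ½·0.5·36²) = 972.
Share captured = PS/TS = 972/1296 = 0.75.

PS/TS = 0.75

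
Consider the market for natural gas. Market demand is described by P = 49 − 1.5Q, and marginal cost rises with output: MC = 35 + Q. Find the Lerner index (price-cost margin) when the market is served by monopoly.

Lerner index = 0.12

A monopolist chooses Q where MR = MC. MR = 49 − 3Q; setting this equal to 35 + Q gives Q = 3.5 and P = 43.75.
Lerner index = (P − MC)/P = (43.75 − 38.5)/43.75 = 0.12.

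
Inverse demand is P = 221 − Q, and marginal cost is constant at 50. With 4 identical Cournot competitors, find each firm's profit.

Cournot with 4 identical firms: the symmetric best-response condition is 221 − 5q = 50. Each firm produces q = 34.2, total output Q = 136.8, price P = 84.2.
Each firm's profit = (84.2 − 50)·34.2 = 1169.64.

π_i = 1169.64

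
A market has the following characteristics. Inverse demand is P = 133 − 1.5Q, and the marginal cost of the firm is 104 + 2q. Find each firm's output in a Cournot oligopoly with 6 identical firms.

q_i = 2.32

In a 6-firm Cournot equilibrium, symmetry and the first-order condition give q = (133 − 104)/(12.5) = 2.32. So Q = 13.92 and P = 112.12.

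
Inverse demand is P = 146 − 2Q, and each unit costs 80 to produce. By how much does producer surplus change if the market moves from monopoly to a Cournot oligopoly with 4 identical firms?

A monopolist chooses Q where MR = MC. MR = 146 − 4Q; setting this equal to 80 gives Q = 16.5 and P = 113.
PS = (113 − 80)·16.5 = 544.5.
With 4 symmetric Cournot firms, each firm's FOC gives 146 − 10q = 80, so q = 6.6, Q = 4·6.6 = 26.4, and P = 93.2.
PS = (93.2 − 80)·26.4 = 348.48.
Change in producer surplus: 348.48 − 544.5 = −196.02.

PS falls by 196.02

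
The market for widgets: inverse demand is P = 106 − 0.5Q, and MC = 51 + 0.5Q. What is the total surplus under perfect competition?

TS = 1512.5

Under competition P = MC: 106 − 0.5Q = 51 + 0.5Q ⇒ Q = 55, P = 78.5.
CS = ½·(106 − 78.5)·55 = 756.25; PS = (78.5·55 − 51·55 − ½·0.5·55²) = 756.25; TS = 1512.5.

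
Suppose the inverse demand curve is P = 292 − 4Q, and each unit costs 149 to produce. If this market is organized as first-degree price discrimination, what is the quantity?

A perfectly discriminating monopolist sells every unit with P(Q) ≥ MC(Q), so output equals the competitive quantity Q = 35.75. Each buyer pays their reservation price, so CS = 0 and the firm captures all surplus.

Q = 35.75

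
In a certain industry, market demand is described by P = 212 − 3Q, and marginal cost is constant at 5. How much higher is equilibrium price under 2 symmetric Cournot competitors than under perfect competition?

P rises by 69

Perfect competition: P = MC = 5, so 212 − 3Q = 5 and Q = 69.
In a 2-firm Cournot equilibrium, symmetry and the first-order condition give q = (212 − 5)/(9) = 23. So Q = 46 and P = 74.
Change in equilibrium price: 74 − 5 = 69.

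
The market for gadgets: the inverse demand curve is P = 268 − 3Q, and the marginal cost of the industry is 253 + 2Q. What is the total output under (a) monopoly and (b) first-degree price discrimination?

Monopoly: Q = 1.875; Perfect PD: Q = 3

The monopolist equates marginal revenue to marginal cost: 268 − 6Q = 253 + 2Q, so Q = 1.875. From demand, P = 262.375.
Under first-degree price discrimination the firm charges each unit its demand price and produces up to where P = MC, i.e. Q = 3. Consumer surplus is zero; producer surplus equals total surplus.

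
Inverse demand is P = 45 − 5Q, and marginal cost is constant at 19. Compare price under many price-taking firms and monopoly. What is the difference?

P rises by 13

Competitive firms price at marginal cost: P = 19, giving Q = 5.2.
A monopolist chooses Q where MR = MC. MR = 45 − 10Q; setting this equal to 19 gives Q = 2.6 and P = 32.
Change in price: 32 − 19 = 13.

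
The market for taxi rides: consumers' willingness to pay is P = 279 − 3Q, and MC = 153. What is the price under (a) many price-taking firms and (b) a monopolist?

Under competition P = MC = 153, so Q = (279 − 153)/3 = 42.
A monopolist chooses Q where MR = MC. MR = 279 − 6Q; setting this equal to 153 gives Q = 21 and P = 216.

Competition: P = 153; Monopoly: P = 216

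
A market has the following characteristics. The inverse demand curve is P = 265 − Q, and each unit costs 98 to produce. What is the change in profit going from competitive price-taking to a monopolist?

π rises by 6972.25

Competitive firms price at marginal cost: P = 98, giving Q = 167.
Profit = (98 − 98)·167 = 0.
A monopolist chooses Q where MR = MC. MR = 265 − 2Q; setting this equal to 98 gives Q = 83.5 and P = 181.5.
Profit = (181.5 − 98)·83.5 = 6972.25.
Change in profit: 6972.25 − 0 = 6972.25.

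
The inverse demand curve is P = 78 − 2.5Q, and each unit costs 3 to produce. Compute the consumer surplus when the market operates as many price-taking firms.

CS = 1125

Competitive firms price at marginal cost: P = 3, giving Q = 30.
CS = ½·(78 − 3)·30 = 1125.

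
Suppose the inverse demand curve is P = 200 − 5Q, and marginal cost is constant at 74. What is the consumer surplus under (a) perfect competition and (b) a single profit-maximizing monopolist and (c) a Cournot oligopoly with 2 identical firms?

Competitive firms price at marginal cost: P = 74, giving Q = 25.2.
CS = ½·(200 − 74)·25.2 = 1587.6.
The monopolist equates marginal revenue to marginal cost: 200 − 10Q = 74, so Q = 12.6. From demand, P = 137.
CS = ½·(200 − 137)·12.6 = 396.9.
With 2 symmetric Cournot firms, each firm's FOC gives 200 − 15q = 74, so q = 8.4, Q = 2·8.4 = 16.8, and P = 116.
CS = ½·(200 − 116)·16.8 = 705.6.

Competition: CS = 1587.6; Monopoly: CS = 396.9; Cournot: CS = 705.6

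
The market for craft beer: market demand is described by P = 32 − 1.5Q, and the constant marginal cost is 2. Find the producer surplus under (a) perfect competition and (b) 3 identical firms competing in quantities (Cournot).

Perfect competition: P = MC = 2, so 32 − 1.5Q = 2 and Q = 20.
PS = (2 − 2)·20 = 0.
In a 3-firm Cournot equilibrium, symmetry and the first-order condition give q = (32 − 2)/(6) = 5. So Q = 15 and P = 9.5.
PS = (9.5 − 2)·15 = 112.5.

Competition: PS = 0; Cournot: PS = 112.5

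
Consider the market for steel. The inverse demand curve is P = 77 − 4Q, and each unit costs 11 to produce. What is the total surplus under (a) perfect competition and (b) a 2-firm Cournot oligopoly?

Competitive firms price at marginal cost: P = 11, giving Q = 16.5.
CS = ½·(77 − 11)·16.5 = 544.5; PS = (11 − 11)·16.5 = 0; TS = 544.5.
Cournot with 2 identical firms: the symmetric best-response condition is 77 − 12q = 11. Each firm produces q = 5.5, total output Q = 11, price P = 33.
CS = ½·(77 − 33)·11 = 242; PS = (33 − 11)·11 = 242; TS = 484.

Competition: TS = 544.5; Cournot: TS = 484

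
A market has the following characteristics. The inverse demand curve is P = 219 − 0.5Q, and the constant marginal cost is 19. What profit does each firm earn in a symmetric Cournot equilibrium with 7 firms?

Cournot with 7 identical firms: the symmetric best-response condition is 219 − 4q = 19. Each firm produces q = 50, total output Q = 350, price P = 44.
Each firm's profit = (44 − 19)·50 = 1250.

π_i = 1250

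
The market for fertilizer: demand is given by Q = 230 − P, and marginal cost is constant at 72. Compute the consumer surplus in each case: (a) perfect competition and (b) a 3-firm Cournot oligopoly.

Competition: CS = 12482; Cournot: CS = 7021.125

Inverting demand: P = 230 − Q.
Perfect competition: P = MC = 72, so 230 − Q = 72 and Q = 158.
CS = ½·(230 − 72)·158 = 12482.
Cournot with 3 identical firms: the symmetric best-response condition is 230 − 4q = 72. Each firm produces q = 39.5, total output Q = 118.5, price P = 111.5.
CS = ½·(230 − 111.5)·118.5 = 7021.125.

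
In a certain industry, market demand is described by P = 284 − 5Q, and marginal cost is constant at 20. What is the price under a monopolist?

A monopolist chooses Q where MR = MC. MR = 284 − 10Q; setting this equal to 20 gives Q = 26.4 and P = 152.

P = 152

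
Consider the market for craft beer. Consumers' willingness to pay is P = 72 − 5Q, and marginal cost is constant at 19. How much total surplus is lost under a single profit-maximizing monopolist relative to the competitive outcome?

Competitive firms price at marginal cost: P = 19, giving Q = 10.6.
The monopolist equates marginal revenue to marginal cost: 72 − 10Q = 19, so Q = 5.3. From demand, P = 45.5.
DWL is the triangle between Q = 5.3 and Q = 10.6: ½·(10.6 − 5.3)·(45.5 − 19) = 70.225.

DWL = 70.225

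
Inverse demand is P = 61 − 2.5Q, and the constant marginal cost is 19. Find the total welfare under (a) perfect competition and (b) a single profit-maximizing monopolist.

Perfect competition: P = MC = 19, so 61 − 2.5Q = 19 and Q = 16.8.
CS = ½·(61 − 19)·16.8 = 352.8; PS = (19 − 19)·16.8 = 0; TS = 352.8.
A monopolist chooses Q where MR = MC. MR = 61 − 5Q; setting this equal to 19 gives Q = 8.4 and P = 40.
CS = ½·(61 − 40)·8.4 = 88.2; PS = (40 − 19)·8.4 = 176.4; TS = 264.6.

Competition: TS = 352.8; Monopoly: TS = 264.6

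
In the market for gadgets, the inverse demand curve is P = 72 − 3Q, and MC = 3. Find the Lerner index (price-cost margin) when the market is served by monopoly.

Lerner index = 0.92

Monopoly sets MR = MC: 72 − 6Q = 3 ⇒ Q = 11.5, P = 72 − 3·11.5 = 37.5.
Lerner index = (P − MC)/P = (37.5 − 3)/37.5 = 0.92.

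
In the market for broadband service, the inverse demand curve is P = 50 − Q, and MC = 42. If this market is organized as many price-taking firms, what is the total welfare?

Competitive firms price at marginal cost: P = 42, giving Q = 8.
CS = ½·(50 − 42)·8 = 32; PS = (42 − 42)·8 = 0; TS = 32.

TS = 32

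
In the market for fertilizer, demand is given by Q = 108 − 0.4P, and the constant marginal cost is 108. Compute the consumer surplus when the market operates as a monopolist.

CS = 1312.2

Inverting demand: P = 270 − 2.5Q.
The monopolist equates marginal revenue to marginal cost: 270 − 5Q = 108, so Q = 32.4. From demand, P = 189.
CS = ½·(270 − 189)·32.4 = 1312.2.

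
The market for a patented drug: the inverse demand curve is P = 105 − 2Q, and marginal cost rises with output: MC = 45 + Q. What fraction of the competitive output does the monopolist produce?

Q_m/Q_c = 0.6

Monopoly sets MR = MC: 105 − 4Q = 45 + Q ⇒ Q = 12, P = 105 − 2·12 = 81.
Under competition P = MC: 105 − 2Q = 45 + Q ⇒ Q = 20, P = 65.
Ratio Q_m/Q_c = 12/20 = 0.6.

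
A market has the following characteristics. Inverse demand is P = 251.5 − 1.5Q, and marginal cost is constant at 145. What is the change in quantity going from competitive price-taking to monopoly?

Q falls by 35.5

Under competition P = MC = 145, so Q = (251.5 − 145)/1.5 = 71.
A monopolist chooses Q where MR = MC. MR = 251.5 − 3Q; setting this equal to 145 gives Q = 35.5 and P = 198.25.
Change in quantity: 35.5 − 71 = −35.5.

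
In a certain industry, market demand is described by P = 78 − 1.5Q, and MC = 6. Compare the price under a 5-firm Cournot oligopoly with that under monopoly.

Cournot with 5 identical firms: the symmetric best-response condition is 78 − 9q = 6. Each firm produces q = 8, total output Q = 40, price P = 18.
The monopolist equates marginal revenue to marginal cost: 78 − 3Q = 6, so Q = 24. From demand, P = 42.

Cournot: P = 18; Monopoly: P = 42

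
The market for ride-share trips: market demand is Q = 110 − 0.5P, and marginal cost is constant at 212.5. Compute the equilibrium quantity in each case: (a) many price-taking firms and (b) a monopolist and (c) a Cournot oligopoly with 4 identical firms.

Inverting demand: P = 220 − 2Q.
Under competition P = MC = 212.5, so Q = (220 − 212.5)/2 = 3.75.
The monopolist equates marginal revenue to marginal cost: 220 − 4Q = 212.5, so Q = 1.875. From demand, P = 216.25.
Cournot with 4 identical firms: the symmetric best-response condition is 220 − 10q = 212.5. Each firm produces q = 0.75, total output Q = 3, price P = 214.

Competition: Q = 3.75; Monopoly: Q = 1.875; Cournot: Q = 3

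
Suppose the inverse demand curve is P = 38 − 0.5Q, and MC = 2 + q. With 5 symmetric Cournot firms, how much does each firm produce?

With 5 symmetric Cournot firms, each firm's FOC gives 38 − 3q = 2 + q, so q = 9, Q = 5·9 = 45, and P = 15.5.

q_i = 9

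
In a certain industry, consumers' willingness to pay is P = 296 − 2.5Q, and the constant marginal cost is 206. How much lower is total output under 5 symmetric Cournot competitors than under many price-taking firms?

Total output falls by 6

Under competition P = MC = 206, so Q = (296 − 206)/2.5 = 36.
With 5 symmetric Cournot firms, each firm's FOC gives 296 − 15q = 206, so q = 6, Q = 5·6 = 30, and P = 221.
Change in total output: 30 − 36 = −6.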